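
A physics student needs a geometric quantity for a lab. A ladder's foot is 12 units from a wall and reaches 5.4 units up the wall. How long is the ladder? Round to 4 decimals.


Shape: right triangle
Legs a = 12 units, b = 5.4 units
Formula: c = sqrt(a^2 + b^2)
a^2 = 144, b^2 = 29.16
a^2 + b^2 = 173.16
c = sqrt(173.16)
c = 13.159
13.159 units


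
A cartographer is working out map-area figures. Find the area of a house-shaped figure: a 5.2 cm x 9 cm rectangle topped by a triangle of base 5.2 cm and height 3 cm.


Composite shape: rectangle + triangle
Rectangle area = 5.2 * 9 = 46.8
Triangle area = 0.5 * 5.2 * 3 = 7.8
Total = 46.8 + 7.8
Total = 54.6
54.6 cm^2


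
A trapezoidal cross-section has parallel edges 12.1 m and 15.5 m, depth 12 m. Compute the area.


Shape: trapezoid
Parallel sides a = 12.1 m, b = 15.5 m; Height h = 12 m
Formula: A = (a + b) * h / 2
a + b = 12.1 + 15.5 = 27.6
A = 27.6 * 12 / 2
A = 331.2 / 2
A = 165.6
165.6 m^2


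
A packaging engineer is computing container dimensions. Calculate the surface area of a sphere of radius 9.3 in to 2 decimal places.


Shape: sphere
Radius r = 9.3 in
Formula: SA = 4 * pi * r^2
r^2 = 86.49
SA = 4 * pi * 86.49
SA = 345.96 * pi
SA = 1086.87
1086.87 in^2


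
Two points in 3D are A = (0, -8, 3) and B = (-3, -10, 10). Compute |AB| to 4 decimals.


3D distance between two points
P1 = (0, -8, 3), P2 = (-3, -10, 10)
Formula: d = sqrt((x2-x1)^2 + (y2-y1)^2 + (z2-z1)^2)
dx = -3 - 0 = -3
dy = -10 - -8 = -2
dz = 10 - 3 = 7
dx^2 + dy^2 + dz^2 = 9 + 4 + 49 = 62
d = sqrt(62)
d = 7.874
7.874 units


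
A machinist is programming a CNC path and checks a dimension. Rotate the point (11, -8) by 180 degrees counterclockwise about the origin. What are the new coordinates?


Transformation: rotation about the origin
Original point: (11, -8)
Rule for 180 deg: (x, y) -> (-x, -y)
Apply: (11, -8) -> (-11, 8)
(-11, 8)


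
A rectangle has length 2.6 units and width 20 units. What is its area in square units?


Shape: rectangle
Length l = 2.6 units, Width w = 20 units
Formula: A = l * w
A = 2.6 * 20
A = 52
52 units^2


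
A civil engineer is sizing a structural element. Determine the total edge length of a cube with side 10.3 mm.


Shape: cube
Side s = 10.3 mm
A cube has 12 edges, all equal.
Formula: total edge length = 12 * s
Total = 12 * 10.3
Total = 123.6
123.6 mm


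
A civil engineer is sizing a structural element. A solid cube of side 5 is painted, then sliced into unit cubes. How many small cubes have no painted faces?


Large cube: 5 x 5 x 5, cut into unit cubes.
n = 5, so n - 2 = 3
Unpainted cubes form the interior (n - 2)^3 block.
(n - 2)^3 = 3^3 = 27
27 unit cubes


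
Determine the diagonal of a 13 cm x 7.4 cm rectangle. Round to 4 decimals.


Shape: rectangle (diagonal via Pythagoras)
Sides: 13 cm and 7.4 cm
Formula: d = sqrt(l^2 + w^2)
l^2 = 169, w^2 = 54.76
l^2 + w^2 = 223.76
d = sqrt(223.76)
d = 14.9586
14.9586 cm


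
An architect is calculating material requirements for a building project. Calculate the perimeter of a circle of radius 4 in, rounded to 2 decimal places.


Shape: circle
Radius r = 4 in
Formula: C = 2 * pi * r
C = 2 * pi * 4
C = 8 * pi
C = 25.13
25.13 in


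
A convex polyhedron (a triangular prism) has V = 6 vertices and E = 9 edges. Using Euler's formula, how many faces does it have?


Polyhedron: triangular prism
Euler's formula for convex polyhedra: V - E + F = 2
Given: V = 6 vertices and E = 9 edges
Solve for F:
F = 2 + E - V = 2 + 9 - 6 = 5
5 faces


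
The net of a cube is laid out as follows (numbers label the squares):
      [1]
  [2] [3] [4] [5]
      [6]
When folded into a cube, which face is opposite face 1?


Net: cross layout. Take square 3 as the base (bottom).
Fold the four squares in the horizontal row up around 3: 2 -> left, 4 -> right, 5 wraps to the top.
Fold 1 and 6 up from 3: 1 -> back, 6 -> front.
Opposite pairs are therefore: (1, 6), (2, 4), (3, 5).
Face 1 is opposite face 6.
face 6


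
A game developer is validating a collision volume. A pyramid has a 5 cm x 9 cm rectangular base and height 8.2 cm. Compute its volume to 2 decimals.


Shape: rectangular pyramid
Base: 5 cm x 9 cm, Height h = 8.2 cm
Formula: V = (1/3) * base_area * h
base_area = 5 * 9 = 45
base_area * h = 45 * 8.2 = 369
V = 369 / 3
V = 123
123 cm^3


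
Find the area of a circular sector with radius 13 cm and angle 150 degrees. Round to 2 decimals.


Shape: circular sector
Radius r = 13 cm, Angle = 150 degrees
Formula: A = (angle/360) * pi * r^2
r^2 = 169
Fraction of circle = 150/360
A = (150/360) * pi * 169
A = 70.416667 * pi
A = 221.22
221.22 cm^2


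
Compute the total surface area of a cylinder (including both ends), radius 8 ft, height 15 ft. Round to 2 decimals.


Shape: closed cylinder
Radius r = 8 ft, Height h = 15 ft
Formula: SA = 2*pi*r^2 + 2*pi*r*h = 2*pi*r*(r + h)
r + h = 23
2 * r * (r + h) = 2 * 8 * 23 = 368
SA = 368 * pi
SA = 1156.11
1156.11 ft^2


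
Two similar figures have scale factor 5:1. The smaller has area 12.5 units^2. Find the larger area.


Linear scale factor k = 5
Original area = 12.5 units^2
Rule: under a linear scaling by k, areas scale by k^2.
k^2 = 5^2 = 25
New area = 12.5 * 25
New area = 312.5
312.5 units^2


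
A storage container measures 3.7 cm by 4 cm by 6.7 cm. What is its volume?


Shape: rectangular prism
l = 3.7 cm, w = 4 cm, h = 6.7 cm
Formula: V = l * w * h
V = 3.7 * 4 * 6.7
V = 14.8 * 6.7
V = 99.16
99.16 cm^3


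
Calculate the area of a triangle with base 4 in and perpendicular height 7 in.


Shape: triangle
Base b = 4 in, Height h = 7 in
Formula: A = (1/2) * b * h
A = 0.5 * 4 * 7
A = 0.5 * 28
A = 14
14 in^2


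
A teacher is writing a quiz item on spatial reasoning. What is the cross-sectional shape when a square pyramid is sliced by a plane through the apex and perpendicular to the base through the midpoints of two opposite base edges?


Solid: square pyramid
Cutting plane: through the apex and perpendicular to the base through the midpoints of two opposite base edges
Visualize the intersection of the plane with the solid's surface.
The boundary of the cut region is a isosceles triangle.
isosceles triangle


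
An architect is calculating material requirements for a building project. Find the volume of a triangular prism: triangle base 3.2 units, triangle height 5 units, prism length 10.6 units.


Shape: triangular prism
Triangle base = 3.2 units, triangle height = 5 units, prism length L = 10.6 units
Formula: V = (1/2 * b * h_tri) * L
Cross-section area = 0.5 * 3.2 * 5 = 8
V = 8 * 10.6
V = 84.8
84.8 units^3


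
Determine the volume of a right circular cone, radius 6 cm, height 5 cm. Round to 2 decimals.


Shape: cone
Radius r = 6 cm, Height h = 5 cm
Formula: V = (1/3) * pi * r^2 * h
r^2 = 36
pi * r^2 * h = pi * 36 * 5 = 180 * pi
V = 180 * pi / 3
V = 188.5
188.5 cm^3


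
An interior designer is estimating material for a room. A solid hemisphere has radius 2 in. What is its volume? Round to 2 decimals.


Shape: hemisphere (half of a sphere)
Radius r = 2 in
Formula: V = (1/2) * (4/3) * pi * r^3 = (2/3) * pi * r^3
r^3 = 8
(2/3) * 8 = 5.333333
V = 5.333333 * pi
V = 16.76
16.76 in^3


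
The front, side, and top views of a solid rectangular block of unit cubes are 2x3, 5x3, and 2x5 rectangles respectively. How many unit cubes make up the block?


Orthographic views of a solid rectangular block:
Front view 2 x 3 -> length = 2, height = 3
Side view 5 x 3 -> width = 5, height = 3 (consistent)
Top view 2 x 5 -> confirms length = 2, width = 5
The block is 2 x 5 x 3.
Total unit cubes = 2 * 5 * 3 = 30
30 unit cubes


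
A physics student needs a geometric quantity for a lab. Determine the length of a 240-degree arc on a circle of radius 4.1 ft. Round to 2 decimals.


Shape: circular arc
Radius r = 4.1 ft, Angle = 240 degrees
Formula: L = (angle/360) * 2 * pi * r
2 * pi * r = 8.2 * pi
L = (240/360) * 8.2 * pi
L = 5.466667 * pi
L = 17.17
17.17 ft


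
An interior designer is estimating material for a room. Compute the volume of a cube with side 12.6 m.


Shape: cube
Side s = 12.6 m
Formula: V = s^3
V = 12.6 * 12.6 * 12.6
V = 158.76 * 12.6
V = 2000.376
2000.376 m^3


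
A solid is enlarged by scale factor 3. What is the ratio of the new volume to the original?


Linear scale factor k = 3
Rule: under a linear scaling by k, volumes scale by k^3.
k^3 = 3 * 3 * 3
k^3 = 9 * 3
k^3 = 27
Volume scales by a factor of 27.
27 (dimensionless)


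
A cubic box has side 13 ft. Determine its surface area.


Shape: cube
Side s = 13 ft
A cube has 6 square faces.
Formula: SA = 6 * s^2
s^2 = 169
SA = 6 * 169
SA = 1014
1014 ft^2


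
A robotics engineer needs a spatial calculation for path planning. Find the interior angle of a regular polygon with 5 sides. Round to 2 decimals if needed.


Shape: regular pentagon (5 sides)
Formula: interior angle = (n - 2) * 180 / n
(n - 2) = 3
(n - 2) * 180 = 540
angle = 540 / 5
angle = 108
108 degrees


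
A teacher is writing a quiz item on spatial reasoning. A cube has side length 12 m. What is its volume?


Shape: cube
Side s = 12 m
Formula: V = s^3
V = 12 * 12 * 12
V = 144 * 12
V = 1728
1728 m^3


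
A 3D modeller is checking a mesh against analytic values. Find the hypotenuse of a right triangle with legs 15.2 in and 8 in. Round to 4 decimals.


Shape: right triangle
Legs a = 15.2 in, b = 8 in
Formula: c = sqrt(a^2 + b^2)
a^2 = 231.04, b^2 = 64
a^2 + b^2 = 295.04
c = sqrt(295.04)
c = 17.1767
17.1767 in


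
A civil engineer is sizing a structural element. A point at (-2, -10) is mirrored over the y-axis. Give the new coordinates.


Transformation: reflection
Original point: (-2, -10)
Rule for reflection over the y-axis: (x, y) -> (-x, y)
Apply: (-2, -10) -> (2, -10)
(2, -10)


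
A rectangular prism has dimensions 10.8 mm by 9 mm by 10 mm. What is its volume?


Shape: rectangular prism
l = 10.8 mm, w = 9 mm, h = 10 mm
Formula: V = l * w * h
V = 10.8 * 9 * 10
V = 97.2 * 10
V = 972
972 mm^3


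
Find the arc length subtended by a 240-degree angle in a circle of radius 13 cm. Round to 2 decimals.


Shape: circular arc
Radius r = 13 cm, Angle = 240 degrees
Formula: L = (angle/360) * 2 * pi * r
2 * pi * r = 26 * pi
L = (240/360) * 26 * pi
L = 17.333333 * pi
L = 54.45
54.45 cm


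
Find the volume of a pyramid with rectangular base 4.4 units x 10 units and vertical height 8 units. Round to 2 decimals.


Shape: rectangular pyramid
Base: 4.4 units x 10 units, Height h = 8 units
Formula: V = (1/3) * base_area * h
base_area = 4.4 * 10 = 44
base_area * h = 44 * 8 = 352
V = 352 / 3
V = 117.33
117.33 units^3


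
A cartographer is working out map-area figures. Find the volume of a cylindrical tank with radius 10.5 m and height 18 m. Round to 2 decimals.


Shape: cylinder
Radius r = 10.5 m, Height h = 18 m
Formula: V = pi * r^2 * h
r^2 = 110.25
V = pi * 110.25 * 18
V = 1984.5 * pi
V = 6234.49
6234.49 m^3


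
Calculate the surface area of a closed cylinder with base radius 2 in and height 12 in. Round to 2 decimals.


Shape: closed cylinder
Radius r = 2 in, Height h = 12 in
Formula: SA = 2*pi*r^2 + 2*pi*r*h = 2*pi*r*(r + h)
r + h = 14
2 * r * (r + h) = 2 * 2 * 14 = 56
SA = 56 * pi
SA = 175.93
175.93 in^2


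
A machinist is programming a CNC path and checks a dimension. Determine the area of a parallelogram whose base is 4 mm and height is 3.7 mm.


Shape: parallelogram
Base b = 4 mm, Height h = 3.7 mm
Formula: A = b * h
A = 4 * 3.7
A = 14.8
14.8 mm^2


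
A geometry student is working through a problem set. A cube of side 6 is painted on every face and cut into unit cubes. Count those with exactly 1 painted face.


Large cube: 6 x 6 x 6, cut into unit cubes.
n = 6, so n - 2 = 4
Cubes with 1 painted face lie in the interior of each face.
A cube has 6 faces; each contributes (n - 2)^2 = 16 such cubes.
Count = 6 * 16 = 96
96 unit cubes


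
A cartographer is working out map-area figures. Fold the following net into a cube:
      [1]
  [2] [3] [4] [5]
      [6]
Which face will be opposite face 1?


Net: cross layout. Take square 3 as the base (bottom).
Fold the four squares in the horizontal row up around 3: 2 -> left, 4 -> right, 5 wraps to the top.
Fold 1 and 6 up from 3: 1 -> back, 6 -> front.
Opposite pairs are therefore: (1, 6), (2, 4), (3, 5).
Face 1 is opposite face 6.
face 6


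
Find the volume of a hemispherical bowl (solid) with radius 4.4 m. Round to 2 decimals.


Shape: hemisphere (half of a sphere)
Radius r = 4.4 m
Formula: V = (1/2) * (4/3) * pi * r^3 = (2/3) * pi * r^3
r^3 = 85.184
(2/3) * 85.184 = 56.789333
V = 56.789333 * pi
V = 178.41
178.41 m^3


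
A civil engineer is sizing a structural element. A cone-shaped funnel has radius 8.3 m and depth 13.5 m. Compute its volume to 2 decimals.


Shape: cone
Radius r = 8.3 m, Height h = 13.5 m
Formula: V = (1/3) * pi * r^2 * h
r^2 = 68.89
pi * r^2 * h = pi * 68.89 * 13.5 = 930.015 * pi
V = 930.015 * pi / 3
V = 973.91
973.91 m^3


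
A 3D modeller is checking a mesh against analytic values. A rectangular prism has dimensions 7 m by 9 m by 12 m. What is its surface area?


Shape: rectangular prism
l = 7 m, w = 9 m, h = 12 m
Formula: SA = 2(lw + lh + wh)
lw = 63, lh = 84, wh = 108
lw + lh + wh = 255
SA = 2 * 255
SA = 510
510 m^2


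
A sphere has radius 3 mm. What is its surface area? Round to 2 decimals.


Shape: sphere
Radius r = 3 mm
Formula: SA = 4 * pi * r^2
r^2 = 9
SA = 4 * pi * 9
SA = 36 * pi
SA = 113.1
113.1 mm^2


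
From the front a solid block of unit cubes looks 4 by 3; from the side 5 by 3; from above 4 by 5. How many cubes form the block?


Orthographic views of a solid rectangular block:
Front view 4 x 3 -> length = 4, height = 3
Side view 5 x 3 -> width = 5, height = 3 (consistent)
Top view 4 x 5 -> confirms length = 4, width = 5
The block is 4 x 5 x 3.
Total unit cubes = 4 * 5 * 3 = 60
60 unit cubes


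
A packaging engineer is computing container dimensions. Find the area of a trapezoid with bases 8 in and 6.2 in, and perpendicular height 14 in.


Shape: trapezoid
Parallel sides a = 8 in, b = 6.2 in; Height h = 14 in
Formula: A = (a + b) * h / 2
a + b = 8 + 6.2 = 14.2
A = 14.2 * 14 / 2
A = 198.8 / 2
A = 99.4
99.4 in^2


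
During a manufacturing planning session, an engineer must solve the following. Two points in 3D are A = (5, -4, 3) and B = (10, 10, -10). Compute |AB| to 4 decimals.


3D distance between two points
P1 = (5, -4, 3), P2 = (10, 10, -10)
Formula: d = sqrt((x2-x1)^2 + (y2-y1)^2 + (z2-z1)^2)
dx = 10 - 5 = 5
dy = 10 - -4 = 14
dz = -10 - 3 = -13
dx^2 + dy^2 + dz^2 = 25 + 196 + 169 = 390
d = sqrt(390)
d = 19.7484
19.7484 units


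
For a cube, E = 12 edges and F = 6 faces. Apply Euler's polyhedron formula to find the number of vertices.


Polyhedron: cube
Euler's formula for convex polyhedra: V - E + F = 2
Given: E = 12 edges and F = 6 faces
Solve for V:
V = 2 + E - F = 2 + 12 - 6 = 8
8 vertices


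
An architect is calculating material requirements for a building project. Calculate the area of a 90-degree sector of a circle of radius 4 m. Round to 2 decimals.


Shape: circular sector
Radius r = 4 m, Angle = 90 degrees
Formula: A = (angle/360) * pi * r^2
r^2 = 16
Fraction of circle = 90/360
A = (90/360) * pi * 16
A = 4 * pi
A = 12.57
12.57 m^2


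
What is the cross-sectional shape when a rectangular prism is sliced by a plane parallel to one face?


Solid: rectangular prism
Cutting plane: parallel to one face
Visualize the intersection of the plane with the solid's surface.
The boundary of the cut region is a rectangle.
rectangle


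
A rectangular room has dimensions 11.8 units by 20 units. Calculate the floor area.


Shape: rectangle
Length l = 11.8 units, Width w = 20 units
Formula: A = l * w
A = 11.8 * 20
A = 236
236 units^2


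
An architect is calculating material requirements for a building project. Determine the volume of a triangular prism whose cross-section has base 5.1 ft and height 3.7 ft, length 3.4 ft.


Shape: triangular prism
Triangle base = 5.1 ft, triangle height = 3.7 ft, prism length L = 3.4 ft
Formula: V = (1/2 * b * h_tri) * L
Cross-section area = 0.5 * 5.1 * 3.7 = 9.435
V = 9.435 * 3.4
V = 32.079
32.079 ft^3


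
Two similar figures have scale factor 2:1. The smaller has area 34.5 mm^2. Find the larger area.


Linear scale factor k = 2
Original area = 34.5 mm^2
Rule: under a linear scaling by k, areas scale by k^2.
k^2 = 2^2 = 4
New area = 34.5 * 4
New area = 138
138 mm^2


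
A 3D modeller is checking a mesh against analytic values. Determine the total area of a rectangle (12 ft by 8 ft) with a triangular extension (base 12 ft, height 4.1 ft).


Composite shape: rectangle + triangle
Rectangle area = 12 * 8 = 96
Triangle area = 0.5 * 12 * 4.1 = 24.6
Total = 96 + 24.6
Total = 120.6
120.6 ft^2


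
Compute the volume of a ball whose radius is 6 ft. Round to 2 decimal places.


Shape: sphere
Radius r = 6 ft
Formula: V = (4/3) * pi * r^3
r^3 = 216
(4/3) * 216 = 288
V = 288 * pi
V = 904.78
904.78 ft^3


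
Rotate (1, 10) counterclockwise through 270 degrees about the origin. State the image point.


Transformation: rotation about the origin
Original point: (1, 10)
Rule for 270 deg counterclockwise: (x, y) -> (y, -x)
Apply: (1, 10) -> (10, -1)
(10, -1)


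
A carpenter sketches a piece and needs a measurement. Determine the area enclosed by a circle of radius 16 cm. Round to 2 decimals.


Shape: circle
Radius r = 16 cm
Formula: A = pi * r^2
r^2 = 16^2 = 256
A = pi * 256
A = 804.25
804.25 cm^2


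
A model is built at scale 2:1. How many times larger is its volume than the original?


Linear scale factor k = 2
Rule: under a linear scaling by k, volumes scale by k^3.
k^3 = 2 * 2 * 2
k^3 = 4 * 2
k^3 = 8
Volume scales by a factor of 8.
8 (dimensionless)


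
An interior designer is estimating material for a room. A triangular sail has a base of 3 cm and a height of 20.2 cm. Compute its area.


Shape: triangle
Base b = 3 cm, Height h = 20.2 cm
Formula: A = (1/2) * b * h
A = 0.5 * 3 * 20.2
A = 0.5 * 60.6
A = 30.3
30.3 cm^2


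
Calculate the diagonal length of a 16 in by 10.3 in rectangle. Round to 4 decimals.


Shape: rectangle (diagonal via Pythagoras)
Sides: 16 in and 10.3 in
Formula: d = sqrt(l^2 + w^2)
l^2 = 256, w^2 = 106.09
l^2 + w^2 = 362.09
d = sqrt(362.09)
d = 19.0287
19.0287 in


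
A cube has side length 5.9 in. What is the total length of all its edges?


Shape: cube
Side s = 5.9 in
A cube has 12 edges, all equal.
Formula: total edge length = 12 * s
Total = 12 * 5.9
Total = 70.8
70.8 in


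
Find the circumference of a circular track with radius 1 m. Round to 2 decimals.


Shape: circle
Radius r = 1 m
Formula: C = 2 * pi * r
C = 2 * pi * 1
C = 2 * pi
C = 6.28
6.28 m


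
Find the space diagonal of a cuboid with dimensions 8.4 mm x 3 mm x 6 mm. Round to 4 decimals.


Shape: rectangular box (space diagonal)
l = 8.4 mm, w = 3 mm, h = 6 mm
Visualize: the diagonal of the base, then a right triangle with that diagonal and the height.
Formula: d = sqrt(l^2 + w^2 + h^2)
l^2 + w^2 + h^2 = 70.56 + 9 + 36 = 115.56
d = sqrt(115.56)
d = 10.7499
10.7499 mm


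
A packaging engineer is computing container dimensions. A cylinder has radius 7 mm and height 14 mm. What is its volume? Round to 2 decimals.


Shape: cylinder
Radius r = 7 mm, Height h = 14 mm
Formula: V = pi * r^2 * h
r^2 = 49
V = pi * 49 * 14
V = 686 * pi
V = 2155.13
2155.13 mm^3


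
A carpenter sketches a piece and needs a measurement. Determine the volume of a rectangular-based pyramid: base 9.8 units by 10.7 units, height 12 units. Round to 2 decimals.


Shape: rectangular pyramid
Base: 9.8 units x 10.7 units, Height h = 12 units
Formula: V = (1/3) * base_area * h
base_area = 9.8 * 10.7 = 104.86
base_area * h = 104.86 * 12 = 1258.32
V = 1258.32 / 3
V = 419.44
419.44 units^3


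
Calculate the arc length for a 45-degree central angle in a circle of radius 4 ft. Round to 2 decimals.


Shape: circular arc
Radius r = 4 ft, Angle = 45 degrees
Formula: L = (angle/360) * 2 * pi * r
2 * pi * r = 8 * pi
L = (45/360) * 8 * pi
L = 1 * pi
L = 3.14
3.14 ft


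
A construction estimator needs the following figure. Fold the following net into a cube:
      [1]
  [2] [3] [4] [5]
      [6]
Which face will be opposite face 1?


Net: cross layout. Take square 3 as the base (bottom).
Fold the four squares in the horizontal row up around 3: 2 -> left, 4 -> right, 5 wraps to the top.
Fold 1 and 6 up from 3: 1 -> back, 6 -> front.
Opposite pairs are therefore: (1, 6), (2, 4), (3, 5).
Face 1 is opposite face 6.
face 6


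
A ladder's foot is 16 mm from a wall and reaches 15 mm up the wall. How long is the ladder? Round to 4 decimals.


Shape: right triangle
Legs a = 16 mm, b = 15 mm
Formula: c = sqrt(a^2 + b^2)
a^2 = 256, b^2 = 225
a^2 + b^2 = 481
c = sqrt(481)
c = 21.9317
21.9317 mm


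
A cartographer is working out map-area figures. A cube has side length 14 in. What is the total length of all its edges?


Shape: cube
Side s = 14 in
A cube has 12 edges, all equal.
Formula: total edge length = 12 * s
Total = 12 * 14
Total = 168
168 in


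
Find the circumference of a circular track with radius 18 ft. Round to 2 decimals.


Shape: circle
Radius r = 18 ft
Formula: C = 2 * pi * r
C = 2 * pi * 18
C = 36 * pi
C = 113.1
113.1 ft


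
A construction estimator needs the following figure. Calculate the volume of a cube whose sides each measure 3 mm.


Shape: cube
Side s = 3 mm
Formula: V = s^3
V = 3 * 3 * 3
V = 9 * 3
V = 27
27 mm^3


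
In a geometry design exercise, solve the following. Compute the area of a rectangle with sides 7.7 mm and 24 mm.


Shape: rectangle
Length l = 7.7 mm, Width w = 24 mm
Formula: A = l * w
A = 7.7 * 24
A = 184.8
184.8 mm^2


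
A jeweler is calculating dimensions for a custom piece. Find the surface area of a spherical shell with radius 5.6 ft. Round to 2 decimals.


Shape: sphere
Radius r = 5.6 ft
Formula: SA = 4 * pi * r^2
r^2 = 31.36
SA = 4 * pi * 31.36
SA = 125.44 * pi
SA = 394.08
394.08 ft^2


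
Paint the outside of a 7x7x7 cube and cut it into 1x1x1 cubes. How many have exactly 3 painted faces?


Large cube: 7 x 7 x 7, cut into unit cubes.
Cubes with 3 painted faces are at the corners. A cube always has 8 corners.
Count = 8
8 unit cubes


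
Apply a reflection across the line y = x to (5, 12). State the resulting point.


Transformation: reflection
Original point: (5, 12)
Rule for reflection over y = x: (x, y) -> (y, x)
Apply: (5, 12) -> (12, 5)
(12, 5)


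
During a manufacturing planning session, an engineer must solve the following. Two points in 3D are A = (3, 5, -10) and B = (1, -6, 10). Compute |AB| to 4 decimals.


3D distance between two points
P1 = (3, 5, -10), P2 = (1, -6, 10)
Formula: d = sqrt((x2-x1)^2 + (y2-y1)^2 + (z2-z1)^2)
dx = 1 - 3 = -2
dy = -6 - 5 = -11
dz = 10 - -10 = 20
dx^2 + dy^2 + dz^2 = 4 + 121 + 400 = 525
d = sqrt(525)
d = 22.9129
22.9129 units


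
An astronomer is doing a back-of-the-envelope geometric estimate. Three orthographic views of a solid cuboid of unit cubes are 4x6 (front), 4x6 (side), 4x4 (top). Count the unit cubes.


Orthographic views of a solid rectangular block:
Front view 4 x 6 -> length = 4, height = 6
Side view 4 x 6 -> width = 4, height = 6 (consistent)
Top view 4 x 4 -> confirms length = 4, width = 4
The block is 4 x 4 x 6.
Total unit cubes = 4 * 4 * 6 = 96
96 unit cubes


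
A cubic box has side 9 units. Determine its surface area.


Shape: cube
Side s = 9 units
A cube has 6 square faces.
Formula: SA = 6 * s^2
s^2 = 81
SA = 6 * 81
SA = 486
486 units^2


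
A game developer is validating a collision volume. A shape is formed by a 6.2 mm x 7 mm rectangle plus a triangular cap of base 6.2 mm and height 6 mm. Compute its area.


Composite shape: rectangle + triangle
Rectangle area = 6.2 * 7 = 43.4
Triangle area = 0.5 * 6.2 * 6 = 18.6
Total = 43.4 + 18.6
Total = 62
62 mm^2


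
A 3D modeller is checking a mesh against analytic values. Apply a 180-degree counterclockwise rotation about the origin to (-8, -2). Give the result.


Transformation: rotation about the origin
Original point: (-8, -2)
Rule for 180 deg: (x, y) -> (-x, -y)
Apply: (-8, -2) -> (8, 2)
(8, 2)


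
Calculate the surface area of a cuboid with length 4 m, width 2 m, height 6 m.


Shape: rectangular prism
l = 4 m, w = 2 m, h = 6 m
Formula: SA = 2(lw + lh + wh)
lw = 8, lh = 24, wh = 12
lw + lh + wh = 44
SA = 2 * 44
SA = 88
88 m^2


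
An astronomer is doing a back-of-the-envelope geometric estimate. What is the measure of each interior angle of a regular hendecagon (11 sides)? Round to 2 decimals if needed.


Shape: regular hendecagon (11 sides)
Formula: interior angle = (n - 2) * 180 / n
(n - 2) = 9
(n - 2) * 180 = 1620
angle = 1620 / 11
angle = 147.27
147.27 degrees


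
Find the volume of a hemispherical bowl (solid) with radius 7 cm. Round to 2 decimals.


Shape: hemisphere (half of a sphere)
Radius r = 7 cm
Formula: V = (1/2) * (4/3) * pi * r^3 = (2/3) * pi * r^3
r^3 = 343
(2/3) * 343 = 228.666667
V = 228.666667 * pi
V = 718.38
718.38 cm^3


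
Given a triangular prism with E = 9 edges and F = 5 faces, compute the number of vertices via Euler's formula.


Polyhedron: triangular prism
Euler's formula for convex polyhedra: V - E + F = 2
Given: E = 9 edges and F = 5 faces
Solve for V:
V = 2 + E - F = 2 + 9 - 5 = 6
6 vertices


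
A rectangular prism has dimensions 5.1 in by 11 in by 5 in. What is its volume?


Shape: rectangular prism
l = 5.1 in, w = 11 in, h = 5 in
Formula: V = l * w * h
V = 5.1 * 11 * 5
V = 56.1 * 5
V = 280.5
280.5 in^3


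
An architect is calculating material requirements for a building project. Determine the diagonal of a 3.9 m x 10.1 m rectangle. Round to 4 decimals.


Shape: rectangle (diagonal via Pythagoras)
Sides: 3.9 m and 10.1 m
Formula: d = sqrt(l^2 + w^2)
l^2 = 15.21, w^2 = 102.01
l^2 + w^2 = 117.22
d = sqrt(117.22)
d = 10.8268
10.8268 m


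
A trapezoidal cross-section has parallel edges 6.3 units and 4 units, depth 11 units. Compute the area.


Shape: trapezoid
Parallel sides a = 6.3 units, b = 4 units; Height h = 11 units
Formula: A = (a + b) * h / 2
a + b = 6.3 + 4 = 10.3
A = 10.3 * 11 / 2
A = 113.3 / 2
A = 56.65
56.65 units^2


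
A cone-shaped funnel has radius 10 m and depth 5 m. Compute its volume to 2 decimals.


Shape: cone
Radius r = 10 m, Height h = 5 m
Formula: V = (1/3) * pi * r^2 * h
r^2 = 100
pi * r^2 * h = pi * 100 * 5 = 500 * pi
V = 500 * pi / 3
V = 523.6
523.6 m^3


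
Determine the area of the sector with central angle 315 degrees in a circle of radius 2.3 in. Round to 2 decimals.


Shape: circular sector
Radius r = 2.3 in, Angle = 315 degrees
Formula: A = (angle/360) * pi * r^2
r^2 = 5.29
Fraction of circle = 315/360
A = (315/360) * pi * 5.29
A = 4.62875 * pi
A = 14.54
14.54 in^2


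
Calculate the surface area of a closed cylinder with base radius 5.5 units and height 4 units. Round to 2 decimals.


Shape: closed cylinder
Radius r = 5.5 units, Height h = 4 units
Formula: SA = 2*pi*r^2 + 2*pi*r*h = 2*pi*r*(r + h)
r + h = 9.5
2 * r * (r + h) = 2 * 5.5 * 9.5 = 104.5
SA = 104.5 * pi
SA = 328.3
328.3 units^2


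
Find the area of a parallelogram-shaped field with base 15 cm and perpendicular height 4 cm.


Shape: parallelogram
Base b = 15 cm, Height h = 4 cm
Formula: A = b * h
A = 15 * 4
A = 60
60 cm^2


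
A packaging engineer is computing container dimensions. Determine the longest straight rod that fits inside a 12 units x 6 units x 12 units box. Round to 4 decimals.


Shape: rectangular box (space diagonal)
l = 12 units, w = 6 units, h = 12 units
Visualize: the diagonal of the base, then a right triangle with that diagonal and the height.
Formula: d = sqrt(l^2 + w^2 + h^2)
l^2 + w^2 + h^2 = 144 + 36 + 144 = 324
d = sqrt(324)
d = 18.0
18 units


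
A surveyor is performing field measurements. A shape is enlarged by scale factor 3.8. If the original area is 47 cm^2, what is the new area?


Linear scale factor k = 3.8
Original area = 47 cm^2
Rule: under a linear scaling by k, areas scale by k^2.
k^2 = 3.8^2 = 14.44
New area = 47 * 14.44
New area = 678.68
678.68 cm^2


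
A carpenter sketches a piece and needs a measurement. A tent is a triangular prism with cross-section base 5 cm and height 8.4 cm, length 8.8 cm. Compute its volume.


Shape: triangular prism
Triangle base = 5 cm, triangle height = 8.4 cm, prism length L = 8.8 cm
Formula: V = (1/2 * b * h_tri) * L
Cross-section area = 0.5 * 5 * 8.4 = 21
V = 21 * 8.8
V = 184.8
184.8 cm^3


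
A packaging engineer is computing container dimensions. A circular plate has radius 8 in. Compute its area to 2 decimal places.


Shape: circle
Radius r = 8 in
Formula: A = pi * r^2
r^2 = 8^2 = 64
A = pi * 64
A = 201.06
201.06 in^2


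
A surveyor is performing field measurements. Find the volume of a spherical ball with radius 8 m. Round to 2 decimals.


Shape: sphere
Radius r = 8 m
Formula: V = (4/3) * pi * r^3
r^3 = 512
(4/3) * 512 = 682.666667
V = 682.666667 * pi
V = 2144.66
2144.66 m^3


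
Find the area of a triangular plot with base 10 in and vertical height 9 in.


Shape: triangle
Base b = 10 in, Height h = 9 in
Formula: A = (1/2) * b * h
A = 0.5 * 10 * 9
A = 0.5 * 90
A = 45
45 in^2


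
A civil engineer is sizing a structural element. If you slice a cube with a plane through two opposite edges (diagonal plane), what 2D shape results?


Solid: cube
Cutting plane: through two opposite edges (diagonal plane)
Visualize the intersection of the plane with the solid's surface.
The boundary of the cut region is a rectangle.
rectangle


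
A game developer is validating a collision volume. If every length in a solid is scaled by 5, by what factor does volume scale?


Linear scale factor k = 5
Rule: under a linear scaling by k, volumes scale by k^3.
k^3 = 5 * 5 * 5
k^3 = 25 * 5
k^3 = 125
Volume scales by a factor of 125.
125 (dimensionless)


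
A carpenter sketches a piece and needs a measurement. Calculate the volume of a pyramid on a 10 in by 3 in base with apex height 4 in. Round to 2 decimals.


Shape: rectangular pyramid
Base: 10 in x 3 in, Height h = 4 in
Formula: V = (1/3) * base_area * h
base_area = 10 * 3 = 30
base_area * h = 30 * 4 = 120
V = 120 / 3
V = 40
40 in^3


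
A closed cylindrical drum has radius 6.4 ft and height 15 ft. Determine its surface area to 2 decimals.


Shape: closed cylinder
Radius r = 6.4 ft, Height h = 15 ft
Formula: SA = 2*pi*r^2 + 2*pi*r*h = 2*pi*r*(r + h)
r + h = 21.4
2 * r * (r + h) = 2 * 6.4 * 21.4 = 273.92
SA = 273.92 * pi
SA = 860.55
860.55 ft^2


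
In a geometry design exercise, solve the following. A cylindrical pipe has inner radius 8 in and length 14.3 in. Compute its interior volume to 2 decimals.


Shape: cylinder
Radius r = 8 in, Height h = 14.3 in
Formula: V = pi * r^2 * h
r^2 = 64
V = pi * 64 * 14.3
V = 915.2 * pi
V = 2875.19
2875.19 in^3


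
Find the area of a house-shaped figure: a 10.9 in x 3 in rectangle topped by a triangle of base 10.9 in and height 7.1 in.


Composite shape: rectangle + triangle
Rectangle area = 10.9 * 3 = 32.7
Triangle area = 0.5 * 10.9 * 7.1 = 38.695
Total = 32.7 + 38.695
Total = 71.395
71.395 in^2


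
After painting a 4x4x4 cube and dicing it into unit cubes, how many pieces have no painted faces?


Large cube: 4 x 4 x 4, cut into unit cubes.
n = 4, so n - 2 = 2
Unpainted cubes form the interior (n - 2)^3 block.
(n - 2)^3 = 2^3 = 8
8 unit cubes


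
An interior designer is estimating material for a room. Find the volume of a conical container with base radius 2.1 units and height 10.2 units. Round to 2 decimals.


Shape: cone
Radius r = 2.1 units, Height h = 10.2 units
Formula: V = (1/3) * pi * r^2 * h
r^2 = 4.41
pi * r^2 * h = pi * 4.41 * 10.2 = 44.982 * pi
V = 44.982 * pi / 3
V = 47.11
47.11 units^3


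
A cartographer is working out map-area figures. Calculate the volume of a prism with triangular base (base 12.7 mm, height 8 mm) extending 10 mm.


Shape: triangular prism
Triangle base = 12.7 mm, triangle height = 8 mm, prism length L = 10 mm
Formula: V = (1/2 * b * h_tri) * L
Cross-section area = 0.5 * 12.7 * 8 = 50.8
V = 50.8 * 10
V = 508
508 mm^3


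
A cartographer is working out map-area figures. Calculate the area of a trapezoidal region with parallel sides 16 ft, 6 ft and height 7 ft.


Shape: trapezoid
Parallel sides a = 16 ft, b = 6 ft; Height h = 7 ft
Formula: A = (a + b) * h / 2
a + b = 16 + 6 = 22
A = 22 * 7 / 2
A = 154 / 2
A = 77
77 ft^2


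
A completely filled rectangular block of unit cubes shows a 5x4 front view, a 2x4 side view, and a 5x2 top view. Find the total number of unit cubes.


Orthographic views of a solid rectangular block:
Front view 5 x 4 -> length = 5, height = 4
Side view 2 x 4 -> width = 2, height = 4 (consistent)
Top view 5 x 2 -> confirms length = 5, width = 2
The block is 5 x 2 x 4.
Total unit cubes = 5 * 2 * 4 = 40
40 unit cubes


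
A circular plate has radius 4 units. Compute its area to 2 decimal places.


Shape: circle
Radius r = 4 units
Formula: A = pi * r^2
r^2 = 4^2 = 16
A = pi * 16
A = 50.27
50.27 units^2


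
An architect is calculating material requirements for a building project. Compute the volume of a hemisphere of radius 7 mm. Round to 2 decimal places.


Shape: hemisphere (half of a sphere)
Radius r = 7 mm
Formula: V = (1/2) * (4/3) * pi * r^3 = (2/3) * pi * r^3
r^3 = 343
(2/3) * 343 = 228.666667
V = 228.666667 * pi
V = 718.38
718.38 mm^3


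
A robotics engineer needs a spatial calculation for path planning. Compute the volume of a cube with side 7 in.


Shape: cube
Side s = 7 in
Formula: V = s^3
V = 7 * 7 * 7
V = 49 * 7
V = 343
343 in^3


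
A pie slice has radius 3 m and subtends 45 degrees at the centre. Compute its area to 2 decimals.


Shape: circular sector
Radius r = 3 m, Angle = 45 degrees
Formula: A = (angle/360) * pi * r^2
r^2 = 9
Fraction of circle = 45/360
A = (45/360) * pi * 9
A = 1.125 * pi
A = 3.53
3.53 m^2


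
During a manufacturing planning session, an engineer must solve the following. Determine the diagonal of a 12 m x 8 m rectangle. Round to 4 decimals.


Shape: rectangle (diagonal via Pythagoras)
Sides: 12 m and 8 m
Formula: d = sqrt(l^2 + w^2)
l^2 = 144, w^2 = 64
l^2 + w^2 = 208
d = sqrt(208)
d = 14.4222
14.4222 m


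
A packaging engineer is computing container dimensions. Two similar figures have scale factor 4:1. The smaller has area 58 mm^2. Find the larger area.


Linear scale factor k = 4
Original area = 58 mm^2
Rule: under a linear scaling by k, areas scale by k^2.
k^2 = 4^2 = 16
New area = 58 * 16
New area = 928
928 mm^2


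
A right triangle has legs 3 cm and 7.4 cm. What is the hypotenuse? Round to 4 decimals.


Shape: right triangle
Legs a = 3 cm, b = 7.4 cm
Formula: c = sqrt(a^2 + b^2)
a^2 = 9, b^2 = 54.76
a^2 + b^2 = 63.76
c = sqrt(63.76)
c = 7.985
7.985 cm


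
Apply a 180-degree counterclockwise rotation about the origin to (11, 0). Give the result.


Transformation: rotation about the origin
Original point: (11, 0)
Rule for 180 deg: (x, y) -> (-x, -y)
Apply: (11, 0) -> (-11, 0)
(-11, 0)


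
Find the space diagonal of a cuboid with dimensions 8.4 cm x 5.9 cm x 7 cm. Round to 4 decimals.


Shape: rectangular box (space diagonal)
l = 8.4 cm, w = 5.9 cm, h = 7 cm
Visualize: the diagonal of the base, then a right triangle with that diagonal and the height.
Formula: d = sqrt(l^2 + w^2 + h^2)
l^2 + w^2 + h^2 = 70.56 + 34.81 + 49 = 154.37
d = sqrt(154.37)
d = 12.4246
12.4246 cm


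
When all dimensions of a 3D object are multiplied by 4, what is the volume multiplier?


Linear scale factor k = 4
Rule: under a linear scaling by k, volumes scale by k^3.
k^3 = 4 * 4 * 4
k^3 = 16 * 4
k^3 = 64
Volume scales by a factor of 64.
64 (dimensionless)


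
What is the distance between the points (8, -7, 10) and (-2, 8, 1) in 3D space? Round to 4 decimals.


3D distance between two points
P1 = (8, -7, 10), P2 = (-2, 8, 1)
Formula: d = sqrt((x2-x1)^2 + (y2-y1)^2 + (z2-z1)^2)
dx = -2 - 8 = -10
dy = 8 - -7 = 15
dz = 1 - 10 = -9
dx^2 + dy^2 + dz^2 = 100 + 225 + 81 = 406
d = sqrt(406)
d = 20.1494
20.1494 units


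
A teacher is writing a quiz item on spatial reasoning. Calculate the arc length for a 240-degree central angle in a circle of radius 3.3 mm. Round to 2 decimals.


Shape: circular arc
Radius r = 3.3 mm, Angle = 240 degrees
Formula: L = (angle/360) * 2 * pi * r
2 * pi * r = 6.6 * pi
L = (240/360) * 6.6 * pi
L = 4.4 * pi
L = 13.82
13.82 mm


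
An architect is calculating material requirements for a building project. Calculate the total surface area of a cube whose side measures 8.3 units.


Shape: cube
Side s = 8.3 units
A cube has 6 square faces.
Formula: SA = 6 * s^2
s^2 = 68.89
SA = 6 * 68.89
SA = 413.34
413.34 units^2


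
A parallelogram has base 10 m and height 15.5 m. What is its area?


Shape: parallelogram
Base b = 10 m, Height h = 15.5 m
Formula: A = b * h
A = 10 * 15.5
A = 155
155 m^2


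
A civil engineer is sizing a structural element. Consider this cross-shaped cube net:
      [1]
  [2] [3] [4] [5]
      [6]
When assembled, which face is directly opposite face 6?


Net: cross layout. Take square 3 as the base (bottom).
Fold the four squares in the horizontal row up around 3: 2 -> left, 4 -> right, 5 wraps to the top.
Fold 1 and 6 up from 3: 1 -> back, 6 -> front.
Opposite pairs are therefore: (1, 6), (2, 4), (3, 5).
Face 6 is opposite face 1.
face 1


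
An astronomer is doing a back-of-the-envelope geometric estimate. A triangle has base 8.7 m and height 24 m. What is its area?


Shape: triangle
Base b = 8.7 m, Height h = 24 m
Formula: A = (1/2) * b * h
A = 0.5 * 8.7 * 24
A = 0.5 * 208.8
A = 104.4
104.4 m^2


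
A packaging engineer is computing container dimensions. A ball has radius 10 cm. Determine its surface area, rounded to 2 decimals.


Shape: sphere
Radius r = 10 cm
Formula: SA = 4 * pi * r^2
r^2 = 100
SA = 4 * pi * 100
SA = 400 * pi
SA = 1256.64
1256.64 cm^2


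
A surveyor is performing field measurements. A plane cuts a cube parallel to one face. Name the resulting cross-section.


Solid: cube
Cutting plane: parallel to one face
Visualize the intersection of the plane with the solid's surface.
The boundary of the cut region is a square.
square


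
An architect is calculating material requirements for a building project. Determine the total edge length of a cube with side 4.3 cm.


Shape: cube
Side s = 4.3 cm
A cube has 12 edges, all equal.
Formula: total edge length = 12 * s
Total = 12 * 4.3
Total = 51.6
51.6 cm


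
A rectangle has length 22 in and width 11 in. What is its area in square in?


Shape: rectangle
Length l = 22 in, Width w = 11 in
Formula: A = l * w
A = 22 * 11
A = 242
242 in^2


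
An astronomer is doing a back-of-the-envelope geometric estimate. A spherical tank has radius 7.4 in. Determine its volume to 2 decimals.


Shape: sphere
Radius r = 7.4 in
Formula: V = (4/3) * pi * r^3
r^3 = 405.224
(4/3) * 405.224 = 540.298667
V = 540.298667 * pi
V = 1697.4
1697.4 in^3


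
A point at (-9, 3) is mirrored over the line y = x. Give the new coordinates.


Transformation: reflection
Original point: (-9, 3)
Rule for reflection over y = x: (x, y) -> (y, x)
Apply: (-9, 3) -> (3, -9)
(3, -9)


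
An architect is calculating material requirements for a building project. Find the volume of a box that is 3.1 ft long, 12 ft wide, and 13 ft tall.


Shape: rectangular prism
l = 3.1 ft, w = 12 ft, h = 13 ft
Formula: V = l * w * h
V = 3.1 * 12 * 13
V = 37.2 * 13
V = 483.6
483.6 ft^3


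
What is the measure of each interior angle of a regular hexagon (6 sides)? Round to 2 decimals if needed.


Shape: regular hexagon (6 sides)
Formula: interior angle = (n - 2) * 180 / n
(n - 2) = 4
(n - 2) * 180 = 720
angle = 720 / 6
angle = 120
120 degrees
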